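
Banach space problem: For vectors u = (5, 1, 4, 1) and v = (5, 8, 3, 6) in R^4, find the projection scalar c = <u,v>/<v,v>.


Computing <u,v> = 5*5 + 1*8 + 4*3 + 1*6 = 51
Computing <v,v> = 5^2 + 8^2 + 3^2 + 6^2 = 134
Projection coefficient = 51/134 = 0.3806

0.3806


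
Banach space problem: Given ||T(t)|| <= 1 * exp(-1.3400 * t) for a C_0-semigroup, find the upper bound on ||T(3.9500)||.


||T(3.9500)|| <= 1 * exp(-1.3400 * 3.9500)
= 1 * exp(-5.2930)
= 1 * 0.0050
= 0.0050

0.0050


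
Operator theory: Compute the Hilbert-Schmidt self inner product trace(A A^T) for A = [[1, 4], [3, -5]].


trace(A * A^T) = sum of squares of all entries
= 1^2 + 4^2 + 3^2 + (-5)^2
= 1 + 16 + 9 + 25
= 51

51


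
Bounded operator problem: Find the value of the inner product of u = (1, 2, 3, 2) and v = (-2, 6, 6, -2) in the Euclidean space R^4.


Computing the standard inner product <u, v> = sum u_i * v_i
= 1*-2 + 2*6 + 3*6 + 2*-2
= -2 + 12 + 18 + -4
= 24

24


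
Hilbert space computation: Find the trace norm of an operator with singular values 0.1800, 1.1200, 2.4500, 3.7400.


The nuclear norm is the sum of all singular values.
||T||_1 = 0.1800 + 1.1200 + 2.4500 + 3.7400
= 7.4900

7.4900


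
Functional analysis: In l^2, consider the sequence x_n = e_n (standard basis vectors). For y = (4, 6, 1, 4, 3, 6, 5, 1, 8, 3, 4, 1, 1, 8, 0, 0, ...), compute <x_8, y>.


x_8 = e_8 is the standard basis vector with 1 in position 8.
<x_8, y> = y_8 = 1
As n -> infinity, <x_n, y> -> 0, confirming weak convergence of (x_n) to 0.

1


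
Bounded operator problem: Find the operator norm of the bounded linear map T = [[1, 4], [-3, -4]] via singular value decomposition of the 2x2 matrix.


A^T A = [[10, 16], [16, 32]]
trace(A^T A) = 42, det(A^T A) = 64
discriminant = 42^2 - 4*64 = 1508
Largest eigenvalue of A^T A = (trace + sqrt(disc))/2 = 40.4165
||T|| = sqrt(40.4165) = 6.3574

6.3574


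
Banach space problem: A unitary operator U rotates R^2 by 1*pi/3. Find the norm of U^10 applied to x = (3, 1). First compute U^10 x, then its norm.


U is a rotation by theta = 1*pi/3
U^10 = rotation by 10*theta = 10*pi/3 = 4*pi/3 (mod 2*pi)
cos(4*pi/3) = -0.5000, sin(4*pi/3) = -0.8660
U^10 x = (-0.5000 * 3 - -0.8660 * 1, -0.8660 * 3 + -0.5000 * 1)
= (-0.6340, -3.0981)
||U^10 x|| = sqrt((-0.6340)^2 + (-3.0981)^2) = sqrt(10.0000) = 3.1623

3.1623


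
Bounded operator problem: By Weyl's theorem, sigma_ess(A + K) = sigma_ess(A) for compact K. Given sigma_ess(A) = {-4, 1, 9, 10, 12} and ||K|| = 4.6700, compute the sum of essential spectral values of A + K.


By Weyl's theorem, the essential spectrum is invariant under compact perturbations.
sigma_ess(A + K) = sigma_ess(A) = {-4, 1, 9, 10, 12}
Sum = -4 + 1 + 9 + 10 + 12 = 28

28


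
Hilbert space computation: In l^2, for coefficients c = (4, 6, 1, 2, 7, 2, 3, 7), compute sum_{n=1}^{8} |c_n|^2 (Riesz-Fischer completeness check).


sum |c_n|^2 = 4^2 + 6^2 + 1^2 + 2^2 + 7^2 + 2^2 + 3^2 + 7^2
= 16 + 36 + 1 + 4 + 49 + 4 + 9 + 49
= 168

168


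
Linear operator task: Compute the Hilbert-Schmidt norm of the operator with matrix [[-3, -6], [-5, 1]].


The Hilbert-Schmidt norm is sqrt(sum of squares of all entries).
Sum of squares = (-3)^2 + (-6)^2 + (-5)^2 + 1^2
= 9 + 36 + 25 + 1 = 71
||T||_HS = sqrt(71) = 8.4261

8.4261


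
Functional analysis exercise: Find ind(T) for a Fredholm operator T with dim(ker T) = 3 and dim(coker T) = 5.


The Fredholm index is defined as ind(T) = dim(ker T) - dim(coker T)
= 3 - 5
= -2

-2


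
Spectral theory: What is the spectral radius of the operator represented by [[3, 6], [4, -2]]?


For a 2x2 matrix, eigenvalues satisfy lambda^2 - (trace)*lambda + det = 0
trace = 3 + -2 = 1
det = 3*-2 - 6*4 = -30
discriminant = 1^2 - 4*(-30) = 121
spectral radius = max |eigenvalue| = 6.0000

6.0000


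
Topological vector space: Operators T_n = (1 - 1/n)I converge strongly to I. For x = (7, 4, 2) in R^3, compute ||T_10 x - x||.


T_10 x - x = (1 - 1/10)x - x = -x/10
||x|| = sqrt(69) = 8.3066
||T_10 x - x|| = ||x||/10 = 8.3066/10 = 0.8307

0.8307


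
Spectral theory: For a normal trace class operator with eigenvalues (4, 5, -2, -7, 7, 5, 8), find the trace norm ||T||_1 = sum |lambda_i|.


For a normal operator, singular values equal |eigenvalues|.
Trace norm = sum |lambda_i| = 4 + 5 + 2 + 7 + 7 + 5 + 8
= 38

38


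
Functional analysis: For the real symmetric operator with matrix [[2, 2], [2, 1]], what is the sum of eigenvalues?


For a self-adjoint (symmetric) matrix, the eigenvalues are real.
The sum of eigenvalues equals the trace of the matrix.
trace = 2 + 1 = 3

3


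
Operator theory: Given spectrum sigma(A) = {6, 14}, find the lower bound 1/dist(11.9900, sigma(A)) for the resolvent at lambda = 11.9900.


dist(11.9900, {6, 14}) = min(|11.9900 - 6|, |11.9900 - 14|)
= min(5.9900, 2.0100) = 2.0100
Resolvent bound = 1/2.0100 = 0.4975

0.4975


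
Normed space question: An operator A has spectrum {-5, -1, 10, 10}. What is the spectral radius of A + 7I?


Spectrum of A + 7I = {2, 6, 17, 17}
Spectral radius = max |lambda| over the shifted spectrum
= max(2, 6, 17, 17) = 17

17


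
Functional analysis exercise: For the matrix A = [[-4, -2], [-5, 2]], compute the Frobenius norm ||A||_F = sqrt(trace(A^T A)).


||A||_F^2 = sum a_ij^2
= (-4)^2 + (-2)^2 + (-5)^2 + 2^2
= 16 + 4 + 25 + 4 = 49
||A||_F = sqrt(49) = 7.0000

7.0000


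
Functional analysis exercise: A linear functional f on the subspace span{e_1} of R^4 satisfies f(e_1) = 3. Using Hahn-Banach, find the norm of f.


The norm of f is given by ||f|| = sup_{||x||=1} |f(x)|.
On span{e_1}, ||e_1|| = 1, so ||f|| = |f(e_1)| / ||e_1||
= |3| / 1 = 3.0000

3.0000


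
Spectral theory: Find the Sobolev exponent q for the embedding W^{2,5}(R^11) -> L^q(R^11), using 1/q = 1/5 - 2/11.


Using the Sobolev embedding formula: 1/q = 1/p - k/n
1/q = 1/5 - 2/11 = 1/55
q = 1/(1/55) = 55

55.0000


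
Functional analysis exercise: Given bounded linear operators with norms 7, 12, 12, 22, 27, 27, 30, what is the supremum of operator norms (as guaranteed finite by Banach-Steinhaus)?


By the Uniform Boundedness Principle, the supremum of norms is finite.
sup_k ||T_k|| = max(7, 12, 12, 22, 27, 27, 30) = 30

30


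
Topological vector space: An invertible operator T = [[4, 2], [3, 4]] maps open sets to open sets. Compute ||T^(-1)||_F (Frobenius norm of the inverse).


det(T) = 4*4 - 2*3 = 10
T^(-1) = (1/10) * [[4, -2], [-3, 4]] = [[0.4000, -0.2000], [-0.3000, 0.4000]]
||T^(-1)||_F^2 = 0.4000^2 + (-0.2000)^2 + (-0.3000)^2 + 0.4000^2 = 0.4500
||T^(-1)||_F = sqrt(0.4500) = 0.6708

0.6708


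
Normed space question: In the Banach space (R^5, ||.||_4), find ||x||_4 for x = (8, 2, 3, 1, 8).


The l^4 norm = (sum |x_i|^4)^(1/4)
Sum of 4th powers = 4096 + 16 + 81 + 1 + 4096 = 8290
||x||_4 = (8290)^(1/4) = 9.5420

9.5420


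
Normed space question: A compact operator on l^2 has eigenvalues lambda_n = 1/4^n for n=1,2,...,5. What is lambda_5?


The eigenvalue formula gives lambda_5 = 1/4^5
= 1/1024
= 9.7656e-04

9.7656e-04


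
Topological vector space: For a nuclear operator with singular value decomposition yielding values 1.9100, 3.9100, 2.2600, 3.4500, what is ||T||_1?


The nuclear norm is the sum of all singular values.
||T||_1 = 1.9100 + 3.9100 + 2.2600 + 3.4500
= 11.5300

11.5300


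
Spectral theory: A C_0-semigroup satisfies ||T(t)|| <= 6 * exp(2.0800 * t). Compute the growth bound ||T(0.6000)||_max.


||T(0.6000)|| <= 6 * exp(2.0800 * 0.6000)
= 6 * exp(1.2480)
= 6 * 3.4834
= 20.9002

20.9002


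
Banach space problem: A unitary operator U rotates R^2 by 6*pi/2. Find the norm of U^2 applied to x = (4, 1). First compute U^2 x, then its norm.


U is a rotation by theta = 6*pi/2
U^2 = rotation by 2*theta = 12*pi/2 = 0*pi/2 (mod 2*pi)
cos(0*pi/2) = 1.0000, sin(0*pi/2) = 0.0000
U^2 x = (1.0000 * 4 - 0.0000 * 1, 0.0000 * 4 + 1.0000 * 1)
= (4.0000, 1.0000)
||U^2 x|| = sqrt(4.0000^2 + 1.0000^2) = sqrt(17.0000) = 4.1231

4.1231


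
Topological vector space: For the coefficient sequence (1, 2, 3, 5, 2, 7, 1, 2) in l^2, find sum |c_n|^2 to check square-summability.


sum |c_n|^2 = 1^2 + 2^2 + 3^2 + 5^2 + 2^2 + 7^2 + 1^2 + 2^2
= 1 + 4 + 9 + 25 + 4 + 49 + 1 + 4
= 97

97


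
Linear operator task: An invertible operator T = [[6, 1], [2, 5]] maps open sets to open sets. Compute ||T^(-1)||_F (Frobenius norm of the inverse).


det(T) = 6*5 - 1*2 = 28
T^(-1) = (1/28) * [[5, -1], [-2, 6]] = [[0.1786, -0.0357], [-0.0714, 0.2143]]
||T^(-1)||_F^2 = 0.1786^2 + (-0.0357)^2 + (-0.0714)^2 + 0.2143^2 = 0.0842
||T^(-1)||_F = sqrt(0.0842) = 0.2901

0.2901


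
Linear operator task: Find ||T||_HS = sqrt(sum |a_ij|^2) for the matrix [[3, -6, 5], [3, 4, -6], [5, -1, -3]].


The Hilbert-Schmidt norm is sqrt(sum of squares of all entries).
Sum of squares = 3^2 + (-6)^2 + 5^2 + 3^2 + 4^2 + (-6)^2 + 5^2 + (-1)^2 + (-3)^2
= 9 + 36 + 25 + 9 + 16 + 36 + 25 + 1 + 9 = 166
||T||_HS = sqrt(166) = 12.8841

12.8841


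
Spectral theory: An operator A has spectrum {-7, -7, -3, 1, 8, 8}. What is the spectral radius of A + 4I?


Spectrum of A + 4I = {-3, -3, 1, 5, 12, 12}
Spectral radius = max |lambda| over the shifted spectrum
= max(3, 3, 1, 5, 12, 12) = 12

12


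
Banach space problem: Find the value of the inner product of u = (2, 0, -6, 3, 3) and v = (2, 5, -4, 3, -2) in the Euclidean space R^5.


Computing the standard inner product <u, v> = sum u_i * v_i
= 2*2 + 0*5 + -6*-4 + 3*3 + 3*-2
= 4 + 0 + 24 + 9 + -6
= 31

31


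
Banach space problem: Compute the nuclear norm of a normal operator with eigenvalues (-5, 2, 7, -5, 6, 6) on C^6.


For a normal operator, singular values equal |eigenvalues|.
Trace norm = sum |lambda_i| = 5 + 2 + 7 + 5 + 6 + 6
= 31

31


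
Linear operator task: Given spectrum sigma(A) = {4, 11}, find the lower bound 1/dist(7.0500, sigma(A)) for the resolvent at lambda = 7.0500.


dist(7.0500, {4, 11}) = min(|7.0500 - 4|, |7.0500 - 11|)
= min(3.0500, 3.9500) = 3.0500
Resolvent bound = 1/3.0500 = 0.3279

0.3279


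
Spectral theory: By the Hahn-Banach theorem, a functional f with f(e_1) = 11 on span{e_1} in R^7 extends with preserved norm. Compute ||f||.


The norm of f is given by ||f|| = sup_{||x||=1} |f(x)|.
On span{e_1}, ||e_1|| = 1, so ||f|| = |f(e_1)| / ||e_1||
= |11| / 1 = 11.0000

11.0000


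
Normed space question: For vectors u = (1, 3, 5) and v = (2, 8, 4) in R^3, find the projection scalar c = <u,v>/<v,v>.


Computing <u,v> = 1*2 + 3*8 + 5*4 = 46
Computing <v,v> = 2^2 + 8^2 + 4^2 = 84
Projection coefficient = 46/84 = 0.5476

0.5476


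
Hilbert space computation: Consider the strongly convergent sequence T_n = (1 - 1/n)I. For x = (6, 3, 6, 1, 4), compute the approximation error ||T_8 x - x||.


T_8 x - x = (1 - 1/8)x - x = -x/8
||x|| = sqrt(98) = 9.8995
||T_8 x - x|| = ||x||/8 = 9.8995/8 = 1.2374

1.2374


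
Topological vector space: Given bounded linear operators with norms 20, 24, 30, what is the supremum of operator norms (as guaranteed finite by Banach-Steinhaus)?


By the Uniform Boundedness Principle, the supremum of norms is finite.
sup_k ||T_k|| = max(20, 24, 30) = 30

30


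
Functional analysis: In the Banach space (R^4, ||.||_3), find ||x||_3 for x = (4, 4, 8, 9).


The l^3 norm = (sum |x_i|^3)^(1/3)
Sum of 3th powers = 64 + 64 + 512 + 729 = 1369
||x||_3 = (1369)^(1/3) = 11.1037

11.1037


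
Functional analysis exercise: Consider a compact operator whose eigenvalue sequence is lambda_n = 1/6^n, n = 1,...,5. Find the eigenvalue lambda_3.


The eigenvalue formula gives lambda_3 = 1/6^3
= 1/216
= 0.0046

0.0046


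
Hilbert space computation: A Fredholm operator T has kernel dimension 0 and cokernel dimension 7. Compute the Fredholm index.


The Fredholm index is defined as ind(T) = dim(ker T) - dim(coker T)
= 0 - 7
= -7

-7


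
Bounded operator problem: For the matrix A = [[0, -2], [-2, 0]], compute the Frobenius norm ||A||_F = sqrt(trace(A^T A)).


||A||_F^2 = sum a_ij^2
= 0^2 + (-2)^2 + (-2)^2 + 0^2
= 0 + 4 + 4 + 0 = 8
||A||_F = sqrt(8) = 2.8284

2.8284


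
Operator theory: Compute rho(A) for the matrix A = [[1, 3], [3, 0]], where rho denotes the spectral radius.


For a 2x2 matrix, eigenvalues satisfy lambda^2 - (trace)*lambda + det = 0
trace = 1 + 0 = 1
det = 1*0 - 3*3 = -9
discriminant = 1^2 - 4*(-9) = 37
spectral radius = max |eigenvalue| = 3.5414

3.5414


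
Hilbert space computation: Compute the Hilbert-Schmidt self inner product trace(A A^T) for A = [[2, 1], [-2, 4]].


trace(A * A^T) = sum of squares of all entries
= 2^2 + 1^2 + (-2)^2 + 4^2
= 4 + 1 + 4 + 16
= 25

25


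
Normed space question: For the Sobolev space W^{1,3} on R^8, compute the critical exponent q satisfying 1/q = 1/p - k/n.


Using the Sobolev embedding formula: 1/q = 1/p - k/n
1/q = 1/3 - 1/8 = 5/24
q = 1/(5/24) = 24/5 = 4.8000

4.8000


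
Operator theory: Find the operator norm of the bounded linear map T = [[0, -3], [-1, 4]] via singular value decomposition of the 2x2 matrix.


A^T A = [[1, -4], [-4, 25]]
trace(A^T A) = 26, det(A^T A) = 9
discriminant = 26^2 - 4*9 = 640
Largest eigenvalue of A^T A = (trace + sqrt(disc))/2 = 25.6491
||T|| = sqrt(25.6491) = 5.0645

5.0645


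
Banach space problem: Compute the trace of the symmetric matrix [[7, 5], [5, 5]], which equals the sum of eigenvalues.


For a self-adjoint (symmetric) matrix, the eigenvalues are real.
The sum of eigenvalues equals the trace of the matrix.
trace = 7 + 5 = 12

12


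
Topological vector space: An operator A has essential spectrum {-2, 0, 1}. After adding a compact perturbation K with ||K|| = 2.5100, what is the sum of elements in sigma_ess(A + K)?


By Weyl's theorem, the essential spectrum is invariant under compact perturbations.
sigma_ess(A + K) = sigma_ess(A) = {-2, 0, 1}
Sum = -2 + 0 + 1 = -1

-1


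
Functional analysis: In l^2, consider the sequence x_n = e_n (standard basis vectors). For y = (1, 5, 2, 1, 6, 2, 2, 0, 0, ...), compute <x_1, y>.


x_1 = e_1 is the standard basis vector with 1 in position 1.
<x_1, y> = y_1 = 1
As n -> infinity, <x_n, y> -> 0, confirming weak convergence of (x_n) to 0.

1


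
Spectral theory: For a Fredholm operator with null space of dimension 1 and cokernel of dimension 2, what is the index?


The Fredholm index is defined as ind(T) = dim(ker T) - dim(coker T)
= 1 - 2
= -1

-1


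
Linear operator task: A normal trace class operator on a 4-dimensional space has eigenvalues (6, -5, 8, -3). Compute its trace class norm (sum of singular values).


For a normal operator, singular values equal |eigenvalues|.
Trace norm = sum |lambda_i| = 6 + 5 + 8 + 3
= 22

22


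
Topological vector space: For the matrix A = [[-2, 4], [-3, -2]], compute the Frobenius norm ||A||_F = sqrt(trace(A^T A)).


||A||_F^2 = sum a_ij^2
= (-2)^2 + 4^2 + (-3)^2 + (-2)^2
= 4 + 16 + 9 + 4 = 33
||A||_F = sqrt(33) = 5.7446

5.7446


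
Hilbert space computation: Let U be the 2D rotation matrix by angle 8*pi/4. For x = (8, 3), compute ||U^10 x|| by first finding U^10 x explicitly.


U is a rotation by theta = 8*pi/4
U^10 = rotation by 10*theta = 80*pi/4 = 0*pi/4 (mod 2*pi)
cos(0*pi/4) = 1.0000, sin(0*pi/4) = 0.0000
U^10 x = (1.0000 * 8 - 0.0000 * 3, 0.0000 * 8 + 1.0000 * 3)
= (8.0000, 3.0000)
||U^10 x|| = sqrt(8.0000^2 + 3.0000^2) = sqrt(73.0000) = 8.5440

8.5440


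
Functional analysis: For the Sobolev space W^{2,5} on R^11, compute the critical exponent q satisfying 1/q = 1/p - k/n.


Using the Sobolev embedding formula: 1/q = 1/p - k/n
1/q = 1/5 - 2/11 = 1/55
q = 1/(1/55) = 55

55.0000


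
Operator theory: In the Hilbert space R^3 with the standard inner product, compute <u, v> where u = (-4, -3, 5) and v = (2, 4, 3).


Computing the standard inner product <u, v> = sum u_i * v_i
= -4*2 + -3*4 + 5*3
= -8 + -12 + 15
= -5

-5


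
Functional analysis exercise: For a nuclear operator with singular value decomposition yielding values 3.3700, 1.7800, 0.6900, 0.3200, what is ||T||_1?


The nuclear norm is the sum of all singular values.
||T||_1 = 3.3700 + 1.7800 + 0.6900 + 0.3200
= 6.1600

6.1600


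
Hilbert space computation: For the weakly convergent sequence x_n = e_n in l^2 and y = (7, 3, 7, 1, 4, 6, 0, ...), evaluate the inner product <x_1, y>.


x_1 = e_1 is the standard basis vector with 1 in position 1.
<x_1, y> = y_1 = 7
As n -> infinity, <x_n, y> -> 0, confirming weak convergence of (x_n) to 0.

7


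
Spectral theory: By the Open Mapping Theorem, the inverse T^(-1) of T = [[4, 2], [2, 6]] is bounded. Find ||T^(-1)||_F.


det(T) = 4*6 - 2*2 = 20
T^(-1) = (1/20) * [[6, -2], [-2, 4]] = [[0.3000, -0.1000], [-0.1000, 0.2000]]
||T^(-1)||_F^2 = 0.3000^2 + (-0.1000)^2 + (-0.1000)^2 + 0.2000^2 = 0.1500
||T^(-1)||_F = sqrt(0.1500) = 0.3873

0.3873


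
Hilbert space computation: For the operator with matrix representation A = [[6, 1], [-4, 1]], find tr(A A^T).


trace(A * A^T) = sum of squares of all entries
= 6^2 + 1^2 + (-4)^2 + 1^2
= 36 + 1 + 16 + 1
= 54

54


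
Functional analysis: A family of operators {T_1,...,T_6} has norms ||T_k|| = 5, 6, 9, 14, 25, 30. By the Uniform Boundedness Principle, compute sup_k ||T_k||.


By the Uniform Boundedness Principle, the supremum of norms is finite.
sup_k ||T_k|| = max(5, 6, 9, 14, 25, 30) = 30

30


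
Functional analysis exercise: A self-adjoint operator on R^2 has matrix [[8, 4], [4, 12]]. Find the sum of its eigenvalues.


For a self-adjoint (symmetric) matrix, the eigenvalues are real.
The sum of eigenvalues equals the trace of the matrix.
trace = 8 + 12 = 20

20


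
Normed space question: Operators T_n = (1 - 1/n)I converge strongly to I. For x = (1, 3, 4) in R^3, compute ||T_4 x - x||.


T_4 x - x = (1 - 1/4)x - x = -x/4
||x|| = sqrt(26) = 5.0990
||T_4 x - x|| = ||x||/4 = 5.0990/4 = 1.2748

1.2748


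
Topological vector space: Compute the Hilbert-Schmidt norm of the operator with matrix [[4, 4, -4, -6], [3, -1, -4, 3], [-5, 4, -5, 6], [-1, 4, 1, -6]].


The Hilbert-Schmidt norm is sqrt(sum of squares of all entries).
Sum of squares = 4^2 + 4^2 + (-4)^2 + (-6)^2 + 3^2 + (-1)^2 + (-4)^2 + 3^2 + (-5)^2 + 4^2 + (-5)^2 + 6^2 + (-1)^2 + 4^2 + 1^2 + (-6)^2
= 16 + 16 + 16 + 36 + 9 + 1 + 16 + 9 + 25 + 16 + 25 + 36 + 1 + 16 + 1 + 36 = 275
||T||_HS = sqrt(275) = 16.5831

16.5831


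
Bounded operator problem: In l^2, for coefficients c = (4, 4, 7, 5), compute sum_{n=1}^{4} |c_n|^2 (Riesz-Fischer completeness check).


sum |c_n|^2 = 4^2 + 4^2 + 7^2 + 5^2
= 16 + 16 + 49 + 25
= 106

106


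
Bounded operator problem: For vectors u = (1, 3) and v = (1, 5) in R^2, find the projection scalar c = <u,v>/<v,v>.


Computing <u,v> = 1*1 + 3*5 = 16
Computing <v,v> = 1^2 + 5^2 = 26
Projection coefficient = 16/26 = 0.6154

0.6154


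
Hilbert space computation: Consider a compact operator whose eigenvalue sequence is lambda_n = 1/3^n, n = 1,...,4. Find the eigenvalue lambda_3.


The eigenvalue formula gives lambda_3 = 1/3^3
= 1/27
= 0.0370

0.0370


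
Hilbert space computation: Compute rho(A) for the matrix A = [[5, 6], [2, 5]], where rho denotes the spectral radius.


For a 2x2 matrix, eigenvalues satisfy lambda^2 - (trace)*lambda + det = 0
trace = 5 + 5 = 10
det = 5*5 - 6*2 = 13
discriminant = 10^2 - 4*(13) = 48
spectral radius = max |eigenvalue| = 8.4641

8.4641


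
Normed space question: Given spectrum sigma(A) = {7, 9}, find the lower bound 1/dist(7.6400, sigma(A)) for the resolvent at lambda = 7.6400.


dist(7.6400, {7, 9}) = min(|7.6400 - 7|, |7.6400 - 9|)
= min(0.6400, 1.3600) = 0.6400
Resolvent bound = 1/0.6400 = 1.5625

1.5625


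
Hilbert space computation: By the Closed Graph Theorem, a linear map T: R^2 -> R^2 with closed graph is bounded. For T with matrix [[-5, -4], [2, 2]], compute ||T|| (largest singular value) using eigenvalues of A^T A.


A^T A = [[29, 24], [24, 20]]
trace(A^T A) = 49, det(A^T A) = 4
discriminant = 49^2 - 4*4 = 2385
Largest eigenvalue of A^T A = (trace + sqrt(disc))/2 = 48.9182
||T|| = sqrt(48.9182) = 6.9942

6.9942


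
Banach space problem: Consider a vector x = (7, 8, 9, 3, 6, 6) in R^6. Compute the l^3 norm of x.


The l^3 norm = (sum |x_i|^3)^(1/3)
Sum of 3th powers = 343 + 512 + 729 + 27 + 216 + 216 = 2043
||x||_3 = (2043)^(1/3) = 12.6889

12.6889


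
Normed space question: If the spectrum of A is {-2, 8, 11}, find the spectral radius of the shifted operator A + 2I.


Spectrum of A + 2I = {0, 10, 13}
Spectral radius = max |lambda| over the shifted spectrum
= max(0, 10, 13) = 13

13


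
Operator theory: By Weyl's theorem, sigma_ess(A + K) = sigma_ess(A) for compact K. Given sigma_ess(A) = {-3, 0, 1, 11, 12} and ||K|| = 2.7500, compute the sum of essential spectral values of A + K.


By Weyl's theorem, the essential spectrum is invariant under compact perturbations.
sigma_ess(A + K) = sigma_ess(A) = {-3, 0, 1, 11, 12}
Sum = -3 + 0 + 1 + 11 + 12 = 21

21


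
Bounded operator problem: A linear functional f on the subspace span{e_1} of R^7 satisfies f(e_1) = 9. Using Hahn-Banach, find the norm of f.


The norm of f is given by ||f|| = sup_{||x||=1} |f(x)|.
On span{e_1}, ||e_1|| = 1, so ||f|| = |f(e_1)| / ||e_1||
= |9| / 1 = 9.0000

9.0000


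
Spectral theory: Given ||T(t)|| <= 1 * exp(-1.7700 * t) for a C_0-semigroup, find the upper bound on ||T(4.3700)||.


||T(4.3700)|| <= 1 * exp(-1.7700 * 4.3700)
= 1 * exp(-7.7349)
= 1 * 4.3730e-04
= 4.3730e-04

4.3730e-04


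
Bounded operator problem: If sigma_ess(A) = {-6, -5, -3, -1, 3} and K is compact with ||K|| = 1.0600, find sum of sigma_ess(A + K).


By Weyl's theorem, the essential spectrum is invariant under compact perturbations.
sigma_ess(A + K) = sigma_ess(A) = {-6, -5, -3, -1, 3}
Sum = -6 + -5 + -3 + -1 + 3 = -12

-12


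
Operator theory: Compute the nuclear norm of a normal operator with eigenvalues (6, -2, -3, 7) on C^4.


For a normal operator, singular values equal |eigenvalues|.
Trace norm = sum |lambda_i| = 6 + 2 + 3 + 7
= 18

18


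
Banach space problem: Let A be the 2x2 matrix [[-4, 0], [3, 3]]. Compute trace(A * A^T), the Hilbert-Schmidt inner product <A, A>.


trace(A * A^T) = sum of squares of all entries
= (-4)^2 + 0^2 + 3^2 + 3^2
= 16 + 0 + 9 + 9
= 34

34


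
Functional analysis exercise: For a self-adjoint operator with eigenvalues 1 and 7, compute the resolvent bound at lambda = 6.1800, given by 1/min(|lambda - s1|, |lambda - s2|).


dist(6.1800, {1, 7}) = min(|6.1800 - 1|, |6.1800 - 7|)
= min(5.1800, 0.8200) = 0.8200
Resolvent bound = 1/0.8200 = 1.2195

1.2195


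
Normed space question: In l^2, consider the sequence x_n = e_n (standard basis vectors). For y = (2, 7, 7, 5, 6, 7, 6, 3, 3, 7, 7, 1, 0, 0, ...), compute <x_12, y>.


x_12 = e_12 is the standard basis vector with 1 in position 12.
<x_12, y> = y_12 = 1
As n -> infinity, <x_n, y> -> 0, confirming weak convergence of (x_n) to 0.

1


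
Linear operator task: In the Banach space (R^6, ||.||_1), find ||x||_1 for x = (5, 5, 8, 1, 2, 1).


The l^1 norm equals the sum of absolute values of all components.
||x||_1 = 5 + 5 + 8 + 1 + 2 + 1
= 22

22.0000


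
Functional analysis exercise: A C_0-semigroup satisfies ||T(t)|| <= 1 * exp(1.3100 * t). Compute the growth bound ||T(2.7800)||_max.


||T(2.7800)|| <= 1 * exp(1.3100 * 2.7800)
= 1 * exp(3.6418)
= 1 * 38.1605
= 38.1605

38.1605


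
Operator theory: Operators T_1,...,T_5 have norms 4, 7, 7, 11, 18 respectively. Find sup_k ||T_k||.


By the Uniform Boundedness Principle, the supremum of norms is finite.
sup_k ||T_k|| = max(4, 7, 7, 11, 18) = 18

18


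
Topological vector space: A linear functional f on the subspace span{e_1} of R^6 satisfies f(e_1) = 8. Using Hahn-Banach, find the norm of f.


The norm of f is given by ||f|| = sup_{||x||=1} |f(x)|.
On span{e_1}, ||e_1|| = 1, so ||f|| = |f(e_1)| / ||e_1||
= |8| / 1 = 8.0000

8.0000


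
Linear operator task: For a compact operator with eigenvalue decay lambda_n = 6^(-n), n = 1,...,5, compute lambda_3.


The eigenvalue formula gives lambda_3 = 1/6^3
= 1/216
= 0.0046

0.0046


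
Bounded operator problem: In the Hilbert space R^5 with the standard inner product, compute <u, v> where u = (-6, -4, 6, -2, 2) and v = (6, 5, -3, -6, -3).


Computing the standard inner product <u, v> = sum u_i * v_i
= -6*6 + -4*5 + 6*-3 + -2*-6 + 2*-3
= -36 + -20 + -18 + 12 + -6
= -68

-68


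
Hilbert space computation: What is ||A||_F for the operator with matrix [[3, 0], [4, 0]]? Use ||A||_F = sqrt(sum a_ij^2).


||A||_F^2 = sum a_ij^2
= 3^2 + 0^2 + 4^2 + 0^2
= 9 + 0 + 16 + 0 = 25
||A||_F = sqrt(25) = 5.0000

5.0000


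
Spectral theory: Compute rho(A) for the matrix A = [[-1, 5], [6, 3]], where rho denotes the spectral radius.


For a 2x2 matrix, eigenvalues satisfy lambda^2 - (trace)*lambda + det = 0
trace = -1 + 3 = 2
det = -1*3 - 5*6 = -33
discriminant = 2^2 - 4*(-33) = 136
spectral radius = max |eigenvalue| = 6.8310

6.8310


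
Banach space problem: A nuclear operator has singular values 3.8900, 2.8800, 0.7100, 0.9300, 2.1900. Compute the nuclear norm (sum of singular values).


The nuclear norm is the sum of all singular values.
||T||_1 = 3.8900 + 2.8800 + 0.7100 + 0.9300 + 2.1900
= 10.6000

10.6000


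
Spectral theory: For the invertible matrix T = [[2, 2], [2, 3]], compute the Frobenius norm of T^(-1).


det(T) = 2*3 - 2*2 = 2
T^(-1) = (1/2) * [[3, -2], [-2, 2]] = [[1.5000, -1.0000], [-1.0000, 1.0000]]
||T^(-1)||_F^2 = 1.5000^2 + (-1.0000)^2 + (-1.0000)^2 + 1.0000^2 = 5.2500
||T^(-1)||_F = sqrt(5.2500) = 2.2913

2.2913


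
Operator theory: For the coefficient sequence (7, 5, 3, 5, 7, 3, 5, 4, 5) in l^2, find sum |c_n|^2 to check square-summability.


sum |c_n|^2 = 7^2 + 5^2 + 3^2 + 5^2 + 7^2 + 3^2 + 5^2 + 4^2 + 5^2
= 49 + 25 + 9 + 25 + 49 + 9 + 25 + 16 + 25
= 232

232


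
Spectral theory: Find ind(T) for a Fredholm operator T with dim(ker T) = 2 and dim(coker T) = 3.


The Fredholm index is defined as ind(T) = dim(ker T) - dim(coker T)
= 2 - 3
= -1

-1


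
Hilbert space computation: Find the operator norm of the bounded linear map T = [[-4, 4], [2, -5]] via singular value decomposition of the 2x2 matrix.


A^T A = [[20, -26], [-26, 41]]
trace(A^T A) = 61, det(A^T A) = 144
discriminant = 61^2 - 4*144 = 3145
Largest eigenvalue of A^T A = (trace + sqrt(disc))/2 = 58.5401
||T|| = sqrt(58.5401) = 7.6512

7.6512


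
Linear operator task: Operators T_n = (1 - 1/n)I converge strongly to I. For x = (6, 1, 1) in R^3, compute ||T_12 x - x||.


T_12 x - x = (1 - 1/12)x - x = -x/12
||x|| = sqrt(38) = 6.1644
||T_12 x - x|| = ||x||/12 = 6.1644/12 = 0.5137

0.5137


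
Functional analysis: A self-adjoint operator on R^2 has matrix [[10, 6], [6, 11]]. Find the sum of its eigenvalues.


For a self-adjoint (symmetric) matrix, the eigenvalues are real.
The sum of eigenvalues equals the trace of the matrix.
trace = 10 + 11 = 21

21


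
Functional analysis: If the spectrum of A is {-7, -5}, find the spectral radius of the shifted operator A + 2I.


Spectrum of A + 2I = {-5, -3}
Spectral radius = max |lambda| over the shifted spectrum
= max(5, 3) = 5

5


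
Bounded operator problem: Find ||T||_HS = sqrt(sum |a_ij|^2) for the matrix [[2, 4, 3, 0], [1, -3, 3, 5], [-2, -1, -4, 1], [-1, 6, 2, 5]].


The Hilbert-Schmidt norm is sqrt(sum of squares of all entries).
Sum of squares = 2^2 + 4^2 + 3^2 + 0^2 + 1^2 + (-3)^2 + 3^2 + 5^2 + (-2)^2 + (-1)^2 + (-4)^2 + 1^2 + (-1)^2 + 6^2 + 2^2 + 5^2
= 4 + 16 + 9 + 0 + 1 + 9 + 9 + 25 + 4 + 1 + 16 + 1 + 1 + 36 + 4 + 25 = 161
||T||_HS = sqrt(161) = 12.6886

12.6886


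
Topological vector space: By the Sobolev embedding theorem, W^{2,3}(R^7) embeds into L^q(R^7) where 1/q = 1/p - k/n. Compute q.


Using the Sobolev embedding formula: 1/q = 1/p - k/n
1/q = 1/3 - 2/7 = 1/21
q = 1/(1/21) = 21

21.0000


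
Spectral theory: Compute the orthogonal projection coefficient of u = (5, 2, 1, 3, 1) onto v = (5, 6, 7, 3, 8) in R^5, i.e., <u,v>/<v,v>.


Computing <u,v> = 5*5 + 2*6 + 1*7 + 3*3 + 1*8 = 61
Computing <v,v> = 5^2 + 6^2 + 7^2 + 3^2 + 8^2 = 183
Projection coefficient = 61/183 = 0.3333

0.3333


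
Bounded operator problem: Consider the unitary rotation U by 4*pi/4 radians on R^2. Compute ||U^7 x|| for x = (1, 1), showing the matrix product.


U is a rotation by theta = 4*pi/4
U^7 = rotation by 7*theta = 28*pi/4 = 4*pi/4 (mod 2*pi)
cos(4*pi/4) = -1.0000, sin(4*pi/4) = 0.0000
U^7 x = (-1.0000 * 1 - 0.0000 * 1, 0.0000 * 1 + -1.0000 * 1)
= (-1.0000, -1.0000)
||U^7 x|| = sqrt((-1.0000)^2 + (-1.0000)^2) = sqrt(2.0000) = 1.4142

1.4142


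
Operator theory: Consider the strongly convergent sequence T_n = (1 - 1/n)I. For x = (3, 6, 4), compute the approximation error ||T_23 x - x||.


T_23 x - x = (1 - 1/23)x - x = -x/23
||x|| = sqrt(61) = 7.8102
||T_23 x - x|| = ||x||/23 = 7.8102/23 = 0.3396

0.3396


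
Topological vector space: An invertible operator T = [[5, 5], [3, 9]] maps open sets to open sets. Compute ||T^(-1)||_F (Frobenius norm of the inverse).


det(T) = 5*9 - 5*3 = 30
T^(-1) = (1/30) * [[9, -5], [-3, 5]] = [[0.3000, -0.1667], [-0.1000, 0.1667]]
||T^(-1)||_F^2 = 0.3000^2 + (-0.1667)^2 + (-0.1000)^2 + 0.1667^2 = 0.1556
||T^(-1)||_F = sqrt(0.1556) = 0.3944

0.3944


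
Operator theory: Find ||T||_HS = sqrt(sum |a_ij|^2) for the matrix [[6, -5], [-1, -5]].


The Hilbert-Schmidt norm is sqrt(sum of squares of all entries).
Sum of squares = 6^2 + (-5)^2 + (-1)^2 + (-5)^2
= 36 + 25 + 1 + 25 = 87
||T||_HS = sqrt(87) = 9.3274

9.3274


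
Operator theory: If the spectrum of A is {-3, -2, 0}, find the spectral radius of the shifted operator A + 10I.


Spectrum of A + 10I = {7, 8, 10}
Spectral radius = max |lambda| over the shifted spectrum
= max(7, 8, 10) = 10

10


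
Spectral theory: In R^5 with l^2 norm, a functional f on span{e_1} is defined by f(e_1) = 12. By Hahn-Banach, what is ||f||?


The norm of f is given by ||f|| = sup_{||x||=1} |f(x)|.
On span{e_1}, ||e_1|| = 1, so ||f|| = |f(e_1)| / ||e_1||
= |12| / 1 = 12.0000

12.0000


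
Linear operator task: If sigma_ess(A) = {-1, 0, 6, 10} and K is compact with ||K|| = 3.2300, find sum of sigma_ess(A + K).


By Weyl's theorem, the essential spectrum is invariant under compact perturbations.
sigma_ess(A + K) = sigma_ess(A) = {-1, 0, 6, 10}
Sum = -1 + 0 + 6 + 10 = 15

15


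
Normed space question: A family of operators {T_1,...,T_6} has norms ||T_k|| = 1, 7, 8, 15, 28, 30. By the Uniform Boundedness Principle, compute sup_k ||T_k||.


By the Uniform Boundedness Principle, the supremum of norms is finite.
sup_k ||T_k|| = max(1, 7, 8, 15, 28, 30) = 30

30


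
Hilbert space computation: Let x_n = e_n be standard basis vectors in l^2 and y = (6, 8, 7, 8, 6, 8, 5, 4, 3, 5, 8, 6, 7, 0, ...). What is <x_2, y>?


x_2 = e_2 is the standard basis vector with 1 in position 2.
<x_2, y> = y_2 = 8
As n -> infinity, <x_n, y> -> 0, confirming weak convergence of (x_n) to 0.

8


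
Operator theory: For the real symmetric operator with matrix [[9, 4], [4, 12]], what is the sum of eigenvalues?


For a self-adjoint (symmetric) matrix, the eigenvalues are real.
The sum of eigenvalues equals the trace of the matrix.
trace = 9 + 12 = 21

21


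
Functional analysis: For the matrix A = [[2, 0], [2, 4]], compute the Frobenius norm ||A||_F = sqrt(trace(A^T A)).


||A||_F^2 = sum a_ij^2
= 2^2 + 0^2 + 2^2 + 4^2
= 4 + 0 + 4 + 16 = 24
||A||_F = sqrt(24) = 4.8990

4.8990


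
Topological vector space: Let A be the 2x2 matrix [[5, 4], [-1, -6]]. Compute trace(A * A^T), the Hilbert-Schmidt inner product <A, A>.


trace(A * A^T) = sum of squares of all entries
= 5^2 + 4^2 + (-1)^2 + (-6)^2
= 25 + 16 + 1 + 36
= 78

78


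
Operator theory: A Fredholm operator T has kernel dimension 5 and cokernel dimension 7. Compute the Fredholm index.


The Fredholm index is defined as ind(T) = dim(ker T) - dim(coker T)
= 5 - 7
= -2

-2


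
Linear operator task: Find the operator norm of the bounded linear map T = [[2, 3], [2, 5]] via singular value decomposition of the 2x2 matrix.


A^T A = [[8, 16], [16, 34]]
trace(A^T A) = 42, det(A^T A) = 16
discriminant = 42^2 - 4*16 = 1700
Largest eigenvalue of A^T A = (trace + sqrt(disc))/2 = 41.6155
||T|| = sqrt(41.6155) = 6.4510

6.4510


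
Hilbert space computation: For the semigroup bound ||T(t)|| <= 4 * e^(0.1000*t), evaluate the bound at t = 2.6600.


||T(2.6600)|| <= 4 * exp(0.1000 * 2.6600)
= 4 * exp(0.2660)
= 4 * 1.3047
= 5.2189

5.2189


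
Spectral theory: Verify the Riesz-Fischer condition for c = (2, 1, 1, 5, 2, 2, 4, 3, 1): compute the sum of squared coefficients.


sum |c_n|^2 = 2^2 + 1^2 + 1^2 + 5^2 + 2^2 + 2^2 + 4^2 + 3^2 + 1^2
= 4 + 1 + 1 + 25 + 4 + 4 + 16 + 9 + 1
= 65

65


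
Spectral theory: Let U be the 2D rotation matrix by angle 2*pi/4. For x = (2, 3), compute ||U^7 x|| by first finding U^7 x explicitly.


U is a rotation by theta = 2*pi/4
U^7 = rotation by 7*theta = 14*pi/4 = 6*pi/4 (mod 2*pi)
cos(6*pi/4) = 0.0000, sin(6*pi/4) = -1.0000
U^7 x = (0.0000 * 2 - -1.0000 * 3, -1.0000 * 2 + 0.0000 * 3)
= (3.0000, -2.0000)
||U^7 x|| = sqrt(3.0000^2 + (-2.0000)^2) = sqrt(13.0000) = 3.6056

3.6056


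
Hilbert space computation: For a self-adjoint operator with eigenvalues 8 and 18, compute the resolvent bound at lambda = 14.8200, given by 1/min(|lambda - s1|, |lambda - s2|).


dist(14.8200, {8, 18}) = min(|14.8200 - 8|, |14.8200 - 18|)
= min(6.8200, 3.1800) = 3.1800
Resolvent bound = 1/3.1800 = 0.3145

0.3145


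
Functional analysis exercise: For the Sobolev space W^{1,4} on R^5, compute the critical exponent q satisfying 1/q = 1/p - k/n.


Using the Sobolev embedding formula: 1/q = 1/p - k/n
1/q = 1/4 - 1/5 = 1/20
q = 1/(1/20) = 20

20.0000


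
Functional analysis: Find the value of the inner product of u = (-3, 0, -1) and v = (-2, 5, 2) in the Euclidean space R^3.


Computing the standard inner product <u, v> = sum u_i * v_i
= -3*-2 + 0*5 + -1*2
= 6 + 0 + -2
= 4

4


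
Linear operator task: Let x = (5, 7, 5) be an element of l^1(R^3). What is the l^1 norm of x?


The l^1 norm equals the sum of absolute values of all components.
||x||_1 = 5 + 7 + 5
= 17

17.0000


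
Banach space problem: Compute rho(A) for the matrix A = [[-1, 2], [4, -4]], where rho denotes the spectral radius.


For a 2x2 matrix, eigenvalues satisfy lambda^2 - (trace)*lambda + det = 0
trace = -1 + -4 = -5
det = -1*-4 - 2*4 = -4
discriminant = (-5)^2 - 4*(-4) = 41
spectral radius = max |eigenvalue| = 5.7016

5.7016


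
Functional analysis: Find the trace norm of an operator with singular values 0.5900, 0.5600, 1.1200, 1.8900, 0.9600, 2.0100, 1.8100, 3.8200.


The nuclear norm is the sum of all singular values.
||T||_1 = 0.5900 + 0.5600 + 1.1200 + 1.8900 + 0.9600 + 2.0100 + 1.8100 + 3.8200
= 12.7600

12.7600


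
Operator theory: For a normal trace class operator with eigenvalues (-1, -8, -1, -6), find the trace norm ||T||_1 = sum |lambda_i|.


For a normal operator, singular values equal |eigenvalues|.
Trace norm = sum |lambda_i| = 1 + 8 + 1 + 6
= 16

16


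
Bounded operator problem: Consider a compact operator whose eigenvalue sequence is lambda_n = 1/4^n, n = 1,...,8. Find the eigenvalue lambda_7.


The eigenvalue formula gives lambda_7 = 1/4^7
= 1/16384
= 6.1035e-05

6.1035e-05


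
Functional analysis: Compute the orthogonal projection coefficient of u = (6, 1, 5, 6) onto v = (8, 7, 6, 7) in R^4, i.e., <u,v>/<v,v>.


Computing <u,v> = 6*8 + 1*7 + 5*6 + 6*7 = 127
Computing <v,v> = 8^2 + 7^2 + 6^2 + 7^2 = 198
Projection coefficient = 127/198 = 0.6414

0.6414


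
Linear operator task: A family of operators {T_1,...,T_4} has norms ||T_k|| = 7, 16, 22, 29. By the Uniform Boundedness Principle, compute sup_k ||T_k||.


By the Uniform Boundedness Principle, the supremum of norms is finite.
sup_k ||T_k|| = max(7, 16, 22, 29) = 29

29


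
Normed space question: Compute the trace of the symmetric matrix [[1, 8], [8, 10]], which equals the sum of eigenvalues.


For a self-adjoint (symmetric) matrix, the eigenvalues are real.
The sum of eigenvalues equals the trace of the matrix.
trace = 1 + 10 = 11

11


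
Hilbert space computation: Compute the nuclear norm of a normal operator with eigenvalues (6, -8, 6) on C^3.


For a normal operator, singular values equal |eigenvalues|.
Trace norm = sum |lambda_i| = 6 + 8 + 6
= 20

20


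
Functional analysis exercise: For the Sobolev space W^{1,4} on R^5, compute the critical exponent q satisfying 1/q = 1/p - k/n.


Using the Sobolev embedding formula: 1/q = 1/p - k/n
1/q = 1/4 - 1/5 = 1/20
q = 1/(1/20) = 20

20.0000


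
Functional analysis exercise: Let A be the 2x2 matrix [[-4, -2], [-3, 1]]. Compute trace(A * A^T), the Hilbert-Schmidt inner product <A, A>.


trace(A * A^T) = sum of squares of all entries
= (-4)^2 + (-2)^2 + (-3)^2 + 1^2
= 16 + 4 + 9 + 1
= 30

30


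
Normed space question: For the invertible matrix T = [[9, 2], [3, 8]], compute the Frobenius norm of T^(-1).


det(T) = 9*8 - 2*3 = 66
T^(-1) = (1/66) * [[8, -2], [-3, 9]] = [[0.1212, -0.0303], [-0.0455, 0.1364]]
||T^(-1)||_F^2 = 0.1212^2 + (-0.0303)^2 + (-0.0455)^2 + 0.1364^2 = 0.0363
||T^(-1)||_F = sqrt(0.0363) = 0.1905

0.1905


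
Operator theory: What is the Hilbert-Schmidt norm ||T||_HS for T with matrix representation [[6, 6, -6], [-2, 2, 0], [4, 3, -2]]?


The Hilbert-Schmidt norm is sqrt(sum of squares of all entries).
Sum of squares = 6^2 + 6^2 + (-6)^2 + (-2)^2 + 2^2 + 0^2 + 4^2 + 3^2 + (-2)^2
= 36 + 36 + 36 + 4 + 4 + 0 + 16 + 9 + 4 = 145
||T||_HS = sqrt(145) = 12.0416

12.0416


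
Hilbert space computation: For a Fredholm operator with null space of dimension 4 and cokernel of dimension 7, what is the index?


The Fredholm index is defined as ind(T) = dim(ker T) - dim(coker T)
= 4 - 7
= -3

-3


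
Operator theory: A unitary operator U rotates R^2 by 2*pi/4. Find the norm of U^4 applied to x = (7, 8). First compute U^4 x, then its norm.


U is a rotation by theta = 2*pi/4
U^4 = rotation by 4*theta = 8*pi/4 = 0*pi/4 (mod 2*pi)
cos(0*pi/4) = 1.0000, sin(0*pi/4) = 0.0000
U^4 x = (1.0000 * 7 - 0.0000 * 8, 0.0000 * 7 + 1.0000 * 8)
= (7.0000, 8.0000)
||U^4 x|| = sqrt(7.0000^2 + 8.0000^2) = sqrt(113.0000) = 10.6301

10.6301


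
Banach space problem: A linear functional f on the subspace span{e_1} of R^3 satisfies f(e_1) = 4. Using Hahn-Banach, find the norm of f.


The norm of f is given by ||f|| = sup_{||x||=1} |f(x)|.
On span{e_1}, ||e_1|| = 1, so ||f|| = |f(e_1)| / ||e_1||
= |4| / 1 = 4.0000

4.0000


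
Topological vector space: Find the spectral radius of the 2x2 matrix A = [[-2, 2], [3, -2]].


For a 2x2 matrix, eigenvalues satisfy lambda^2 - (trace)*lambda + det = 0
trace = -2 + -2 = -4
det = -2*-2 - 2*3 = -2
discriminant = (-4)^2 - 4*(-2) = 24
spectral radius = max |eigenvalue| = 4.4495

4.4495


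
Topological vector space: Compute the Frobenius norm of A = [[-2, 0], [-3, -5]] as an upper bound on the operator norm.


||A||_F^2 = sum a_ij^2
= (-2)^2 + 0^2 + (-3)^2 + (-5)^2
= 4 + 0 + 9 + 25 = 38
||A||_F = sqrt(38) = 6.1644

6.1644


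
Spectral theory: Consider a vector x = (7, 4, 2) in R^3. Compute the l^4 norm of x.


The l^4 norm = (sum |x_i|^4)^(1/4)
Sum of 4th powers = 2401 + 256 + 16 = 2673
||x||_4 = (2673)^(1/4) = 7.1903

7.1903


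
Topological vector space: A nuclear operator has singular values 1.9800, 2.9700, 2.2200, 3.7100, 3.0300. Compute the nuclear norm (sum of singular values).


The nuclear norm is the sum of all singular values.
||T||_1 = 1.9800 + 2.9700 + 2.2200 + 3.7100 + 3.0300
= 13.9100

13.9100


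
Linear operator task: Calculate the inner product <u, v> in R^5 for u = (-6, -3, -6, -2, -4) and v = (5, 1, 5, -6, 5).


Computing the standard inner product <u, v> = sum u_i * v_i
= -6*5 + -3*1 + -6*5 + -2*-6 + -4*5
= -30 + -3 + -30 + 12 + -20
= -71

-71
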